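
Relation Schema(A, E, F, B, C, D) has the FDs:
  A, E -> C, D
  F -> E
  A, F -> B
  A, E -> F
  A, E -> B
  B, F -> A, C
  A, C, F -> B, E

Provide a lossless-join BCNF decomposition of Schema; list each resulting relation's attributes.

{A, B, C, D, F}; {E, F}

Candidate keys of the original relation: {A, E}, {A, F}, {B, F}.
{A, B, C, D, E, F}: {F} determines {E, F} here but is not a superkey — split on F -> E, giving {E, F} and {A, B, C, D, F}.
{E, F} is in BCNF.
{A, B, C, D, F} is in BCNF.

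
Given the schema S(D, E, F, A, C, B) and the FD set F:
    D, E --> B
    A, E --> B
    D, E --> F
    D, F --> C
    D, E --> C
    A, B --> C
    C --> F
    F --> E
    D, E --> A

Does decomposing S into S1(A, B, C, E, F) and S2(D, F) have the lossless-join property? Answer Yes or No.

S1 ∩ S2 = {F}; its closure under F is {E, F}.
S1 ⊄ {E, F} and S2 ⊄ {E, F}, so the split is lossy.

No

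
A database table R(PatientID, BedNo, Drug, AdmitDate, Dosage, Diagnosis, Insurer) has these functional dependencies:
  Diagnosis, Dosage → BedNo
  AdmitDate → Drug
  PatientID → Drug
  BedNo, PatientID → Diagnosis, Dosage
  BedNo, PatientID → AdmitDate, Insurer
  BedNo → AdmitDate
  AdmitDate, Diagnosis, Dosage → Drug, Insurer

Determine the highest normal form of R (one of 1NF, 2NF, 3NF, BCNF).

1NF

Candidate keys: {BedNo, PatientID}, {Diagnosis, Dosage, PatientID}. Prime attributes: {BedNo, Diagnosis, Dosage, PatientID}.
For Diagnosis, Dosage → BedNo we have {Diagnosis, Dosage}⁺ = {AdmitDate, BedNo, Diagnosis, Dosage, Drug, Insurer}; {Diagnosis, Dosage} is not a superkey, so BCNF fails.
AdmitDate → Drug determines the non-prime attribute {Drug} from a non-superkey — 3NF is violated.
The proper key subset {BedNo} of {BedNo, PatientID} determines non-prime {AdmitDate, Drug}, so the relation is not even in 2NF.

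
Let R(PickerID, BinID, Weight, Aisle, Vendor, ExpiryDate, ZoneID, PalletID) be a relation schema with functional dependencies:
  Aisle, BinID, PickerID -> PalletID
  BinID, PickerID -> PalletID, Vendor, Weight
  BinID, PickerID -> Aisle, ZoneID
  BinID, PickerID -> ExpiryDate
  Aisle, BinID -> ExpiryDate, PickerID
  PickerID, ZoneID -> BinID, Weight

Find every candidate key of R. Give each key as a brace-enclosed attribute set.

{Aisle, BinID}, {BinID, PickerID}, {PickerID, ZoneID}

{Aisle, BinID} is a candidate key since {Aisle, BinID}⁺ = {Aisle, BinID, ExpiryDate, PalletID, PickerID, Vendor, Weight, ZoneID} covers every attribute.
{BinID, PickerID} is a candidate key since {BinID, PickerID}⁺ = {Aisle, BinID, ExpiryDate, PalletID, PickerID, Vendor, Weight, ZoneID} covers every attribute.
{PickerID, ZoneID} is a candidate key since {PickerID, ZoneID}⁺ = {Aisle, BinID, ExpiryDate, PalletID, PickerID, Vendor, Weight, ZoneID} covers every attribute.
Any other superkey properly contains one of these, so there are no further candidate keys.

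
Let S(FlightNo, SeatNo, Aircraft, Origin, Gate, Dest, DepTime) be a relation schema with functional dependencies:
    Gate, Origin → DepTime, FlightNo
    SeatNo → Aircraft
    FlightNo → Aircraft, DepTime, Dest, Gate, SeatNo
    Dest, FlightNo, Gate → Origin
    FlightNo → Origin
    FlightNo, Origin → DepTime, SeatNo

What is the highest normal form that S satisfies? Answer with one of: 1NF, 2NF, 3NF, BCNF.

Candidate keys: {FlightNo}, {Gate, Origin}. Prime attributes: {FlightNo, Gate, Origin}.
For SeatNo → Aircraft we have {SeatNo}⁺ = {Aircraft, SeatNo}; {SeatNo} is not a superkey, so BCNF fails.
Because {Aircraft} is non-prime and the left side of SeatNo → Aircraft is not a superkey, the relation is not in 3NF.
No proper subset of a key has a non-prime attribute in its closure, so there is no partial dependency; 2NF holds.

2NF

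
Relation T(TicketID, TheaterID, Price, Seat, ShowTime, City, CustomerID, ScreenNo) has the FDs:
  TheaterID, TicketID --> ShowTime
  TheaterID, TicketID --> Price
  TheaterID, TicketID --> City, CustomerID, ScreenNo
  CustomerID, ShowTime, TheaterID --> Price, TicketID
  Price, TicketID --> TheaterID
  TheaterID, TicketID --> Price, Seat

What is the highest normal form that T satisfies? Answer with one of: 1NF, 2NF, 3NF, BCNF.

BCNF

Candidate keys: {CustomerID, ShowTime, TheaterID}, {Price, TicketID}, {TheaterID, TicketID}. Prime attributes: {CustomerID, Price, ShowTime, TheaterID, TicketID}.
Each dependency's left side is a superkey — BCNF holds.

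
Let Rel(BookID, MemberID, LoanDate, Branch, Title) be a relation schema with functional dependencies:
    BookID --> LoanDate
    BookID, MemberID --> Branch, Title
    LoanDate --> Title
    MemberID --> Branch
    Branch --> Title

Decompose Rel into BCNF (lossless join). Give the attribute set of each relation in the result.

Candidate key of the original relation: {BookID, MemberID}.
In {BookID, Branch, LoanDate, MemberID, Title}, {BookID} is not a superkey ({BookID}⁺ restricted to this set is {BookID, LoanDate, Title}), so split on BookID --> LoanDate, Title into {BookID, LoanDate, Title} and {BookID, Branch, MemberID}.
In {BookID, LoanDate, Title}, {LoanDate} is not a superkey ({LoanDate}⁺ restricted to this set is {LoanDate, Title}), so split on LoanDate --> Title into {LoanDate, Title} and {BookID, LoanDate}.
{LoanDate, Title}: every determinant is a superkey — BCNF.
{BookID, LoanDate}: every determinant is a superkey — BCNF.
In {BookID, Branch, MemberID}, {MemberID} is not a superkey ({MemberID}⁺ restricted to this set is {Branch, MemberID}), so split on MemberID --> Branch into {Branch, MemberID} and {BookID, MemberID}.
{Branch, MemberID}: every determinant is a superkey — BCNF.
{BookID, MemberID}: every determinant is a superkey — BCNF.

{BookID, LoanDate}; {BookID, MemberID}; {Branch, MemberID}; {LoanDate, Title}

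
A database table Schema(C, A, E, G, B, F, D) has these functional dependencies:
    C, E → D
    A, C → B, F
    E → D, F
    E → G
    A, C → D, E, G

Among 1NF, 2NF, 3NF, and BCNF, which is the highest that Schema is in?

2NF

Candidate key: {A, C}. Prime attributes: {A, C}.
C, E → D breaks BCNF: {C, E}⁺ = {C, D, E, F, G}, so {C, E} is not a superkey.
C, E → D has non-prime {D} on the right and a non-superkey on the left, so 3NF fails.
No non-prime attribute depends on a proper subset of any candidate key, so 2NF holds.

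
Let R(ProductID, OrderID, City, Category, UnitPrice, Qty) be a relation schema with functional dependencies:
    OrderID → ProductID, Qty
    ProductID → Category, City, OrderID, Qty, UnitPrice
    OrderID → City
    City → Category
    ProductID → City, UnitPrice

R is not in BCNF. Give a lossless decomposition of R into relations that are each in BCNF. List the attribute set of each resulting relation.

{Category, City}; {City, OrderID, ProductID, Qty, UnitPrice}

Candidate keys of the original relation: {OrderID}, {ProductID}.
{Category, City, OrderID, ProductID, Qty, UnitPrice}: {City} determines {Category, City} here but is not a superkey — split on City → Category, giving {Category, City} and {City, OrderID, ProductID, Qty, UnitPrice}.
{Category, City}: every determinant is a superkey — BCNF.
{City, OrderID, ProductID, Qty, UnitPrice}: every determinant is a superkey — BCNF.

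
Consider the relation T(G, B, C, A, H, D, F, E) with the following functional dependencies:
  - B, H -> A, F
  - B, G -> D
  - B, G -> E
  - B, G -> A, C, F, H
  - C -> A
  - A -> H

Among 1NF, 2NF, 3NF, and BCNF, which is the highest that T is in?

Candidate key: {B, G}. Prime attributes: {B, G}.
For B, H -> A, F we have {B, H}⁺ = {A, B, F, H}; {B, H} is not a superkey, so BCNF fails.
Because {A, F} are non-prime and the left side of B, H -> A, F is not a superkey, the relation is not in 3NF.
Checking every proper subset of each key, none determines a non-prime attribute — 2NF is satisfied.

2NF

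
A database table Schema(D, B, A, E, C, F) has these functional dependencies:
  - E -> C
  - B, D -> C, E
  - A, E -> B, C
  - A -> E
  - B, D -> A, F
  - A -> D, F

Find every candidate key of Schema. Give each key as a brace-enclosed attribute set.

Closure of {A} is {A, B, C, D, E, F}, the whole schema; {A} is a candidate key.
Closure of {B, D} is {A, B, C, D, E, F}, the whole schema; {B, D} is a candidate key.
These are minimal and exhaustive — every other superkey contains one of them.

{A}, {B, D}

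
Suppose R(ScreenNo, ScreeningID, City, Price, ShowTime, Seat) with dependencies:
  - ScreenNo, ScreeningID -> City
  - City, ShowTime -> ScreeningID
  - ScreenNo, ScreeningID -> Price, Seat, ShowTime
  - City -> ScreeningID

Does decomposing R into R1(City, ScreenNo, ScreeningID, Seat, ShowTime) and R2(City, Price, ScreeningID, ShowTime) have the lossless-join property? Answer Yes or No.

R1 ∩ R2 = {City, ScreeningID, ShowTime}; its closure under F is {City, ScreeningID, ShowTime}.
Neither R1 nor R2 is contained in that closure, so the decomposition is lossy.

No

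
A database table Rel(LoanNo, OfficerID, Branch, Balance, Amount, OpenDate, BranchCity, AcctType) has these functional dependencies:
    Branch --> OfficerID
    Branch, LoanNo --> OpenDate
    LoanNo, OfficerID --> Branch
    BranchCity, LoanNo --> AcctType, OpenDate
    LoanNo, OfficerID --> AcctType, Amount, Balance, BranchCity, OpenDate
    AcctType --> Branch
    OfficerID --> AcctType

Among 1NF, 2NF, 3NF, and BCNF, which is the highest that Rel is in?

Candidate keys: {AcctType, LoanNo}, {Branch, LoanNo}, {BranchCity, LoanNo}, {LoanNo, OfficerID}. Prime attributes: {AcctType, Branch, BranchCity, LoanNo, OfficerID}.
Branch --> OfficerID breaks BCNF: {Branch}⁺ = {AcctType, Branch, OfficerID}, so {Branch} is not a superkey.
Its right-hand attributes {OfficerID} are all prime, as are those of every other non-superkey FD — the relation is in 3NF.

3NF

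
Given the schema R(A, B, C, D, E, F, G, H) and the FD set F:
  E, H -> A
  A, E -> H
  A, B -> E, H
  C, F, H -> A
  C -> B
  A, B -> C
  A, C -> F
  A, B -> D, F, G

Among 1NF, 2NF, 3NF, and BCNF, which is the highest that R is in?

3NF

Candidate keys: {A, B}, {A, C}, {B, E, H}, {C, E, H}, {C, F, H}. Prime attributes: {A, B, C, E, F, H}.
E, H -> A breaks BCNF: {E, H}⁺ = {A, E, H}, so {E, H} is not a superkey.
Since {A} ⊆ prime attributes and every other non-superkey FD also has a prime right side, the schema is in 3NF.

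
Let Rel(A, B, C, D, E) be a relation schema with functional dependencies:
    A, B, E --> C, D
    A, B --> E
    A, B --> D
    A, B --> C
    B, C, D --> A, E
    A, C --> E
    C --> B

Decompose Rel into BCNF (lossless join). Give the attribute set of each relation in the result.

Candidate keys of the original relation: {A, B}, {A, C}, {C, D}.
{A, B, C, D, E}: {C} determines {B, C} here but is not a superkey — split on C --> B, giving {B, C} and {A, C, D, E}.
{B, C} has no BCNF violation.
{A, C, D, E} has no BCNF violation.

{A, C, D, E}; {B, C}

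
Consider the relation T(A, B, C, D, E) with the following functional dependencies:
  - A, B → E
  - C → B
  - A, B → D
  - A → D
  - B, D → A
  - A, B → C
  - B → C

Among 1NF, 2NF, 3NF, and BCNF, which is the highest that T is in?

Candidate keys: {A, B}, {A, C}, {B, D}, {C, D}. Prime attributes: {A, B, C, D}.
For C → B we have {C}⁺ = {B, C}; {C} is not a superkey, so BCNF fails.
Since {B} ⊆ prime attributes and every other non-superkey FD also has a prime right side, the schema is in 3NF.

3NF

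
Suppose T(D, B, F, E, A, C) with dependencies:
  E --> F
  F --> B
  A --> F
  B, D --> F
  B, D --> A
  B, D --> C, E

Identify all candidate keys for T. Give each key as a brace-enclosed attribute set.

Attributes never on any right-hand side: {D} — every candidate key must contain it.
{A, D}⁺ = {A, B, C, D, E, F} — all of the relation — so {A, D} is a candidate key.
{B, D}⁺ = {A, B, C, D, E, F} — all of the relation — so {B, D} is a candidate key.
{D, E}⁺ = {A, B, C, D, E, F} — all of the relation — so {D, E} is a candidate key.
{D, F}⁺ = {A, B, C, D, E, F} — all of the relation — so {D, F} is a candidate key.
No proper subset of any of these is a key, and no other minimal superkey exists.

{A, D}, {B, D}, {D, E}, {D, F}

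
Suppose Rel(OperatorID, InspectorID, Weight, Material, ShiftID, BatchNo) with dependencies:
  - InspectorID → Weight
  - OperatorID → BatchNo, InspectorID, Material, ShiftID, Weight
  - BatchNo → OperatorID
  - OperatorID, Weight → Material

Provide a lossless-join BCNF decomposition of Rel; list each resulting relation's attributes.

{BatchNo, InspectorID, Material, OperatorID, ShiftID}; {InspectorID, Weight}

Candidate keys of the original relation: {BatchNo}, {OperatorID}.
In {BatchNo, InspectorID, Material, OperatorID, ShiftID, Weight}, {InspectorID} is not a superkey ({InspectorID}⁺ restricted to this set is {InspectorID, Weight}), so split on InspectorID → Weight into {InspectorID, Weight} and {BatchNo, InspectorID, Material, OperatorID, ShiftID}.
{InspectorID, Weight}: every determinant is a superkey — BCNF.
{BatchNo, InspectorID, Material, OperatorID, ShiftID}: every determinant is a superkey — BCNF.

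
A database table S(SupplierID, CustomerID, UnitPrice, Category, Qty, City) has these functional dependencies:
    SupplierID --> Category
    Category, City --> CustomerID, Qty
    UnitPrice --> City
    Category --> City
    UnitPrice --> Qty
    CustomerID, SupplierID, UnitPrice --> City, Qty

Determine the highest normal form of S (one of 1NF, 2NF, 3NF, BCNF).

1NF

Candidate key: {SupplierID, UnitPrice}. Prime attributes: {SupplierID, UnitPrice}.
SupplierID --> Category breaks BCNF: {SupplierID}⁺ = {Category, City, CustomerID, Qty, SupplierID}, so {SupplierID} is not a superkey.
Because {Category} is non-prime and the left side of SupplierID --> Category is not a superkey, the relation is not in 3NF.
Since {SupplierID} ⊂ {SupplierID, UnitPrice} and {SupplierID}⁺ ⊇ {Category, City, CustomerID, Qty} with {Category, City, CustomerID, Qty} non-prime, there is a partial dependency; 2NF fails.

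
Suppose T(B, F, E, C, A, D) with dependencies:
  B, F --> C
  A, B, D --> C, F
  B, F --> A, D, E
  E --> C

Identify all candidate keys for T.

{A, B, D}, {B, F}

Attributes never on any right-hand side: {B} — every candidate key must contain it.
{B, F} is a candidate key since {B, F}⁺ = {A, B, C, D, E, F} covers every attribute.
{A, B, D} is a candidate key since {A, B, D}⁺ = {A, B, C, D, E, F} covers every attribute.
These are minimal and exhaustive — every other superkey contains one of them.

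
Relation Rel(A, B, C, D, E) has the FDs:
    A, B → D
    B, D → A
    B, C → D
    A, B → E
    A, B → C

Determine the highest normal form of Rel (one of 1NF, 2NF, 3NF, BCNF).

BCNF

Candidate keys: {A, B}, {B, C}, {B, D}. Prime attributes: {A, B, C, D}.
The left-hand side of every FD is a superkey, so BCNF is satisfied.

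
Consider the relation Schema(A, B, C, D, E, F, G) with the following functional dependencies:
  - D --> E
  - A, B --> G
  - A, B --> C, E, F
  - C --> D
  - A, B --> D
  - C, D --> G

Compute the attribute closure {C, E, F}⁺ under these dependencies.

{C, D, E, F, G}

Start with {C, E, F}.
C --> D applies; add {D} → now {C, D, E, F}.
C, D --> G applies; add {G} → now {C, D, E, F, G}.
No further FD applies.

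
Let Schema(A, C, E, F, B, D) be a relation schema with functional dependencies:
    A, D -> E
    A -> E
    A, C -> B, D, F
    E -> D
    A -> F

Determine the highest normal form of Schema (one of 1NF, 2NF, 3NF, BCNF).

Candidate key: {A, C}. Prime attributes: {A, C}.
For A, D -> E we have {A, D}⁺ = {A, D, E, F}; {A, D} is not a superkey, so BCNF fails.
A, D -> E has non-prime {E} on the right and a non-superkey on the left, so 3NF fails.
{A} is a proper subset of the key {A, C}, and {A}⁺ contains the non-prime attributes {D, E, F} — a partial dependency, so 2NF is violated.

1NF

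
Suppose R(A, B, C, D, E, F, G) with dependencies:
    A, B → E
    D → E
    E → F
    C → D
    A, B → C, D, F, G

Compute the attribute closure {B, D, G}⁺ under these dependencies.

Start with {B, D, G}.
D → E applies; add {E} → now {B, D, E, G}.
E → F applies; add {F} → now {B, D, E, F, G}.
No further FD applies.

{B, D, E, F, G}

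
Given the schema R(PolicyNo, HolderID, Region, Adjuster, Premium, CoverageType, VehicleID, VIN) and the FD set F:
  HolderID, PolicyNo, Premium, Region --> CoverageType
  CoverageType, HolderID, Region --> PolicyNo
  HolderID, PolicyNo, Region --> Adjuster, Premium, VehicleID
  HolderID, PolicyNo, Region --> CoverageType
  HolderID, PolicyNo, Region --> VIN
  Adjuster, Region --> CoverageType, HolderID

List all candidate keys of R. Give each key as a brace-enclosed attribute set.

{Adjuster, Region}, {CoverageType, HolderID, Region}, {HolderID, PolicyNo, Region}

No FD produces {Region}, so it must be in every candidate key.
Closure of {Adjuster, Region} is {Adjuster, CoverageType, HolderID, PolicyNo, Premium, Region, VIN, VehicleID}, the whole schema; {Adjuster, Region} is a candidate key.
Closure of {CoverageType, HolderID, Region} is {Adjuster, CoverageType, HolderID, PolicyNo, Premium, Region, VIN, VehicleID}, the whole schema; {CoverageType, HolderID, Region} is a candidate key.
Closure of {HolderID, PolicyNo, Region} is {Adjuster, CoverageType, HolderID, PolicyNo, Premium, Region, VIN, VehicleID}, the whole schema; {HolderID, PolicyNo, Region} is a candidate key.
No proper subset of any of these is a key, and no other minimal superkey exists.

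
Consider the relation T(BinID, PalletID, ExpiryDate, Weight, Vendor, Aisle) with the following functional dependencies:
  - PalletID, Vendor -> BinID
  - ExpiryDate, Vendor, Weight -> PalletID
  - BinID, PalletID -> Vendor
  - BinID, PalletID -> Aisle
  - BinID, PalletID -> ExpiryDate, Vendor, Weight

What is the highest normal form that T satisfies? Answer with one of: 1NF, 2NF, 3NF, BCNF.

Candidate keys: {BinID, PalletID}, {ExpiryDate, Vendor, Weight}, {PalletID, Vendor}. Prime attributes: {BinID, ExpiryDate, PalletID, Vendor, Weight}.
Every FD has a superkey on the left, so the relation is in BCNF.

BCNF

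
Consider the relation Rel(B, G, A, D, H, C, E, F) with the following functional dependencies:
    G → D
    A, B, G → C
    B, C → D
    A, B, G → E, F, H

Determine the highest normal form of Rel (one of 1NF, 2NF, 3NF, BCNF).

1NF

Candidate key: {A, B, G}. Prime attributes: {A, B, G}.
G → D breaks BCNF: {G}⁺ = {D, G}, so {G} is not a superkey.
Because {D} is non-prime and the left side of G → D is not a superkey, the relation is not in 3NF.
Since {G} ⊂ {A, B, G} and {G}⁺ ⊇ {D} with {D} non-prime, there is a partial dependency; 2NF fails.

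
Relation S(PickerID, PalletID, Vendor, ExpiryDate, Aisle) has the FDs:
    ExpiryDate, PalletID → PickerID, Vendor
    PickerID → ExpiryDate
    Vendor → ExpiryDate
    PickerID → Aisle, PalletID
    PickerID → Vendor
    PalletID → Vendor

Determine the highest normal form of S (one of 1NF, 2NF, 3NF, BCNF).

Candidate keys: {PalletID}, {PickerID}. Prime attributes: {PalletID, PickerID}.
Vendor → ExpiryDate breaks BCNF: {Vendor}⁺ = {ExpiryDate, Vendor}, so {Vendor} is not a superkey.
Because {ExpiryDate} is non-prime and the left side of Vendor → ExpiryDate is not a superkey, the relation is not in 3NF.
Every candidate key is a single attribute, so no partial dependency is possible; 2NF holds.

2NF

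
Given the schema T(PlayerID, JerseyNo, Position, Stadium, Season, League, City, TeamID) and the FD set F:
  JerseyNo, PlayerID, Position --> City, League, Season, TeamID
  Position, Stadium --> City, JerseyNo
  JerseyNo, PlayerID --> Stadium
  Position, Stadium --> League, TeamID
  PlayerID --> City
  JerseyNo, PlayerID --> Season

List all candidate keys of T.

{PlayerID, Position} never appear on the right of any FD, so every key must include all of them.
{JerseyNo, PlayerID, Position}⁺ = {City, JerseyNo, League, PlayerID, Position, Season, Stadium, TeamID}, which is every attribute, so {JerseyNo, PlayerID, Position} is a candidate key.
{PlayerID, Position, Stadium}⁺ = {City, JerseyNo, League, PlayerID, Position, Season, Stadium, TeamID}, which is every attribute, so {PlayerID, Position, Stadium} is a candidate key.
These are minimal and exhaustive — every other superkey contains one of them.

{JerseyNo, PlayerID, Position}, {PlayerID, Position, Stadium}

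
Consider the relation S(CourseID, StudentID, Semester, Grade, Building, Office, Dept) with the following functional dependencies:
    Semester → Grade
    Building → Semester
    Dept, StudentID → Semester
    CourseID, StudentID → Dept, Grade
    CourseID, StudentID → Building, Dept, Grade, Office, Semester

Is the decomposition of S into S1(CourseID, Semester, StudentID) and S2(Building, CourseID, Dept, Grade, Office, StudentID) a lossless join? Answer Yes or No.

Yes

S1 ∩ S2 = {CourseID, StudentID}; its closure under F is {Building, CourseID, Dept, Grade, Office, Semester, StudentID}.
This includes all of S1, so the common attributes are a superkey of S1 — the join is lossless.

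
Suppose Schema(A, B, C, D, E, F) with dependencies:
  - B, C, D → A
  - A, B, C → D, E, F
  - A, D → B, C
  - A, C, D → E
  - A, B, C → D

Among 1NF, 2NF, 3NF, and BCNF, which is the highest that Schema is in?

BCNF

Candidate keys: {A, B, C}, {A, D}, {B, C, D}. Prime attributes: {A, B, C, D}.
Each dependency's left side is a superkey — BCNF holds.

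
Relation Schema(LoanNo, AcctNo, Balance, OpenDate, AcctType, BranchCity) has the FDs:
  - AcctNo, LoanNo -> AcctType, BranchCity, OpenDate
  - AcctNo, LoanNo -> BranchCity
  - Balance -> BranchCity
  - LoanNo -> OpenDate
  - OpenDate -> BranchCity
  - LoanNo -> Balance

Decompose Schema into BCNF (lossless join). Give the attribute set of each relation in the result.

{AcctNo, AcctType, LoanNo}; {Balance, BranchCity}; {Balance, LoanNo, OpenDate}

Candidate key of the original relation: {AcctNo, LoanNo}.
{AcctNo, AcctType, Balance, BranchCity, LoanNo, OpenDate}: {Balance} determines {Balance, BranchCity} here but is not a superkey — split on Balance -> BranchCity, giving {Balance, BranchCity} and {AcctNo, AcctType, Balance, LoanNo, OpenDate}.
{Balance, BranchCity} is in BCNF.
{AcctNo, AcctType, Balance, LoanNo, OpenDate}: {LoanNo} determines {Balance, LoanNo, OpenDate} here but is not a superkey — split on LoanNo -> Balance, OpenDate, giving {Balance, LoanNo, OpenDate} and {AcctNo, AcctType, LoanNo}.
{Balance, LoanNo, OpenDate} is in BCNF.
{AcctNo, AcctType, LoanNo} is in BCNF.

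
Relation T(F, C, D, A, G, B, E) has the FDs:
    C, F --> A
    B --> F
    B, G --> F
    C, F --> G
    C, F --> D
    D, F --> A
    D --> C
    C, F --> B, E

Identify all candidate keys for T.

{B, C}, {B, D}, {C, F}, {D, F}

Closure of {B, C} is {A, B, C, D, E, F, G}, the whole schema; {B, C} is a candidate key.
Closure of {B, D} is {A, B, C, D, E, F, G}, the whole schema; {B, D} is a candidate key.
Closure of {C, F} is {A, B, C, D, E, F, G}, the whole schema; {C, F} is a candidate key.
Closure of {D, F} is {A, B, C, D, E, F, G}, the whole schema; {D, F} is a candidate key.
These are minimal and exhaustive — every other superkey contains one of them.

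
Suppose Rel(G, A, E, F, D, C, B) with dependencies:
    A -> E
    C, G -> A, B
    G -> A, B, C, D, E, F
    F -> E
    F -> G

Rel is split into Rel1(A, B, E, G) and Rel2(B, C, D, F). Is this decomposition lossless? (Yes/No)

Common attributes: {B}; their closure is {B}.
Neither Rel1 nor Rel2 is contained in that closure, so the decomposition is lossy.

No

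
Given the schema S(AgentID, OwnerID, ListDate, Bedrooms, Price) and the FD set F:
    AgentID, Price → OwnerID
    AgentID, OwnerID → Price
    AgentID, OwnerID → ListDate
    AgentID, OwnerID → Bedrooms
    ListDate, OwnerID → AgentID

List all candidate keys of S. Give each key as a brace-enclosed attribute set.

{AgentID, OwnerID}⁺ = {AgentID, Bedrooms, ListDate, OwnerID, Price} — all of the relation — so {AgentID, OwnerID} is a candidate key.
{AgentID, Price}⁺ = {AgentID, Bedrooms, ListDate, OwnerID, Price} — all of the relation — so {AgentID, Price} is a candidate key.
{ListDate, OwnerID}⁺ = {AgentID, Bedrooms, ListDate, OwnerID, Price} — all of the relation — so {ListDate, OwnerID} is a candidate key.
Any other superkey properly contains one of these, so there are no further candidate keys.

{AgentID, OwnerID}, {AgentID, Price}, {ListDate, OwnerID}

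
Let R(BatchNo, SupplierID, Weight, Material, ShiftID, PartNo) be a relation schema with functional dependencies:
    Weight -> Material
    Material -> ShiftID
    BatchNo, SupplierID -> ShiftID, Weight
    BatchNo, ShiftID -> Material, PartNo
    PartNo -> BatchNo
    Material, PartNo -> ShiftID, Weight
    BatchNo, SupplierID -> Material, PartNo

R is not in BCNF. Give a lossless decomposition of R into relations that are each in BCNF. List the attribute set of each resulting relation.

Candidate keys of the original relation: {BatchNo, SupplierID}, {PartNo, SupplierID}.
In {BatchNo, Material, PartNo, ShiftID, SupplierID, Weight}, {Weight} is not a superkey ({Weight}⁺ restricted to this set is {Material, ShiftID, Weight}), so split on Weight -> Material, ShiftID into {Material, ShiftID, Weight} and {BatchNo, PartNo, SupplierID, Weight}.
In {Material, ShiftID, Weight}, {Material} is not a superkey ({Material}⁺ restricted to this set is {Material, ShiftID}), so split on Material -> ShiftID into {Material, ShiftID} and {Material, Weight}.
{Material, ShiftID} is in BCNF.
{Material, Weight} is in BCNF.
In {BatchNo, PartNo, SupplierID, Weight}, {PartNo} is not a superkey ({PartNo}⁺ restricted to this set is {BatchNo, PartNo}), so split on PartNo -> BatchNo into {BatchNo, PartNo} and {PartNo, SupplierID, Weight}.
{BatchNo, PartNo} is in BCNF.
{PartNo, SupplierID, Weight} is in BCNF.

{BatchNo, PartNo}; {Material, ShiftID}; {Material, Weight}; {PartNo, SupplierID, Weight}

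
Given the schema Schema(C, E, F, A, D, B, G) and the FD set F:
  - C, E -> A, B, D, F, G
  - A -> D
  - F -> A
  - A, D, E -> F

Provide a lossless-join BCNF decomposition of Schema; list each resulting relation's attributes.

Candidate key of the original relation: {C, E}.
Within {A, B, C, D, E, F, G}: {A}⁺ ∩ {A, B, C, D, E, F, G} = {A, D}, not the whole set, so A -> D violates BCNF; decompose into {A, D} and {A, B, C, E, F, G}.
{A, D}: every determinant is a superkey — BCNF.
Within {A, B, C, E, F, G}: {F}⁺ ∩ {A, B, C, E, F, G} = {A, F}, not the whole set, so F -> A violates BCNF; decompose into {A, F} and {B, C, E, F, G}.
{A, F}: every determinant is a superkey — BCNF.
{B, C, E, F, G}: every determinant is a superkey — BCNF.

{A, D}; {A, F}; {B, C, E, F, G}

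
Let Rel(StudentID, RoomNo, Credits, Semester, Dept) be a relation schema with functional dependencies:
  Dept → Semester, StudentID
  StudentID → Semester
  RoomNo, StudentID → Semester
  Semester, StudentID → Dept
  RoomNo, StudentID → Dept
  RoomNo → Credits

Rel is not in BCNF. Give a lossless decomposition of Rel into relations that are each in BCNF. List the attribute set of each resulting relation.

Candidate keys of the original relation: {Dept, RoomNo}, {RoomNo, StudentID}.
Within {Credits, Dept, RoomNo, Semester, StudentID}: {Dept}⁺ ∩ {Credits, Dept, RoomNo, Semester, StudentID} = {Dept, Semester, StudentID}, not the whole set, so Dept → Semester, StudentID violates BCNF; decompose into {Dept, Semester, StudentID} and {Credits, Dept, RoomNo}.
{Dept, Semester, StudentID} is in BCNF.
Within {Credits, Dept, RoomNo}: {RoomNo}⁺ ∩ {Credits, Dept, RoomNo} = {Credits, RoomNo}, not the whole set, so RoomNo → Credits violates BCNF; decompose into {Credits, RoomNo} and {Dept, RoomNo}.
{Credits, RoomNo} is in BCNF.
{Dept, RoomNo} is in BCNF.

{Credits, RoomNo}; {Dept, RoomNo}; {Dept, Semester, StudentID}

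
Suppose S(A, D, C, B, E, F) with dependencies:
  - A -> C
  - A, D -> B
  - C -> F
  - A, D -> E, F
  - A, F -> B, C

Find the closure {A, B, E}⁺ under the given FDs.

Start with {A, B, E}.
A -> C applies; add {C} → now {A, B, C, E}.
C -> F applies; add {F} → now {A, B, C, E, F}.
No further FD applies.

{A, B, C, E, F}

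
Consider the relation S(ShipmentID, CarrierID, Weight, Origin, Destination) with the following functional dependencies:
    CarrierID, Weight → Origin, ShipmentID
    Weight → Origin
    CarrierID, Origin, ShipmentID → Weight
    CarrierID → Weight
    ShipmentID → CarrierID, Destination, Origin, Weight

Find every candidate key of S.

{CarrierID}, {ShipmentID}

Closure of {CarrierID} is {CarrierID, Destination, Origin, ShipmentID, Weight}, the whole schema; {CarrierID} is a candidate key.
Closure of {ShipmentID} is {CarrierID, Destination, Origin, ShipmentID, Weight}, the whole schema; {ShipmentID} is a candidate key.
These are minimal and exhaustive — every other superkey contains one of them.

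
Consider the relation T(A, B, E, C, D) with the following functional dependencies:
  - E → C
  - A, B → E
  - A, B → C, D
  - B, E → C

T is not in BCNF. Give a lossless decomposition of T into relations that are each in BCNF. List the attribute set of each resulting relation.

{A, B, D, E}; {C, E}

Candidate key of the original relation: {A, B}.
{A, B, C, D, E}: {E} determines {C, E} here but is not a superkey — split on E → C, giving {C, E} and {A, B, D, E}.
{C, E} is in BCNF.
{A, B, D, E} is in BCNF.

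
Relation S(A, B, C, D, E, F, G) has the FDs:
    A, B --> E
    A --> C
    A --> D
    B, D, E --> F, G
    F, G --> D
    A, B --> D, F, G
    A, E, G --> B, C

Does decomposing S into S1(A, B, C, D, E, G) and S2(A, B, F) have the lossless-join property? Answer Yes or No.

Yes

The shared attributes are {A, B} and {A, B}⁺ = {A, B, C, D, E, F, G}.
This includes all of S1, so the common attributes are a superkey of S1 — the join is lossless.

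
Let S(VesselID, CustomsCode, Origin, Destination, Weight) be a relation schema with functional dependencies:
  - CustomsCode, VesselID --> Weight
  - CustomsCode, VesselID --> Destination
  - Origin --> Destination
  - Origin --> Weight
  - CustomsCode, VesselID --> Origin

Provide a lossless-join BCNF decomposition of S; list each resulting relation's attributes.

Candidate key of the original relation: {CustomsCode, VesselID}.
{CustomsCode, Destination, Origin, VesselID, Weight}: {Origin} determines {Destination, Origin, Weight} here but is not a superkey — split on Origin --> Destination, Weight, giving {Destination, Origin, Weight} and {CustomsCode, Origin, VesselID}.
{Destination, Origin, Weight} has no BCNF violation.
{CustomsCode, Origin, VesselID} has no BCNF violation.

{CustomsCode, Origin, VesselID}; {Destination, Origin, Weight}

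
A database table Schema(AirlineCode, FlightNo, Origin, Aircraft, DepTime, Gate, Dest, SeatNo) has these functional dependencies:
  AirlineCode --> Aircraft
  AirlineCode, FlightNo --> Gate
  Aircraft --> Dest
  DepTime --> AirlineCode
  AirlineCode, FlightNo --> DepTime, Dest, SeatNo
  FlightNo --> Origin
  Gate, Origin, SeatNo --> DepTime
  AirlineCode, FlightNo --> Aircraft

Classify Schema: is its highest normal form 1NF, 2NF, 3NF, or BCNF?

Candidate keys: {AirlineCode, FlightNo}, {DepTime, FlightNo}, {FlightNo, Gate, SeatNo}. Prime attributes: {AirlineCode, DepTime, FlightNo, Gate, SeatNo}.
For AirlineCode --> Aircraft we have {AirlineCode}⁺ = {Aircraft, AirlineCode, Dest}; {AirlineCode} is not a superkey, so BCNF fails.
AirlineCode --> Aircraft determines the non-prime attribute {Aircraft} from a non-superkey — 3NF is violated.
Since {AirlineCode} ⊂ {AirlineCode, FlightNo} and {AirlineCode}⁺ ⊇ {Aircraft, Dest} with {Aircraft, Dest} non-prime, there is a partial dependency; 2NF fails.

1NF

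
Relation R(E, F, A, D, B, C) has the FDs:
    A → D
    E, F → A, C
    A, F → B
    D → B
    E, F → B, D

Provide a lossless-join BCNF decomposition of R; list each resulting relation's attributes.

Candidate key of the original relation: {E, F}.
Within {A, B, C, D, E, F}: {A}⁺ ∩ {A, B, C, D, E, F} = {A, B, D}, not the whole set, so A → B, D violates BCNF; decompose into {A, B, D} and {A, C, E, F}.
Within {A, B, D}: {D}⁺ ∩ {A, B, D} = {B, D}, not the whole set, so D → B violates BCNF; decompose into {B, D} and {A, D}.
{B, D} is in BCNF.
{A, D} is in BCNF.
{A, C, E, F} is in BCNF.

{A, C, E, F}; {A, D}; {B, D}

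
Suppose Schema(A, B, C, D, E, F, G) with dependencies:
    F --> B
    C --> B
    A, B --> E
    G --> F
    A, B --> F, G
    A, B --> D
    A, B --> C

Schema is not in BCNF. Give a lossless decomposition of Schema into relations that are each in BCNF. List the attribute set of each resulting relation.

Candidate keys of the original relation: {A, B}, {A, C}, {A, F}, {A, G}.
In {A, B, C, D, E, F, G}, {F} is not a superkey ({F}⁺ restricted to this set is {B, F}), so split on F --> B into {B, F} and {A, C, D, E, F, G}.
{B, F} is in BCNF.
In {A, C, D, E, F, G}, {G} is not a superkey ({G}⁺ restricted to this set is {F, G}), so split on G --> F into {F, G} and {A, C, D, E, G}.
{F, G} is in BCNF.
{A, C, D, E, G} is in BCNF.

{A, C, D, E, G}; {B, F}; {F, G}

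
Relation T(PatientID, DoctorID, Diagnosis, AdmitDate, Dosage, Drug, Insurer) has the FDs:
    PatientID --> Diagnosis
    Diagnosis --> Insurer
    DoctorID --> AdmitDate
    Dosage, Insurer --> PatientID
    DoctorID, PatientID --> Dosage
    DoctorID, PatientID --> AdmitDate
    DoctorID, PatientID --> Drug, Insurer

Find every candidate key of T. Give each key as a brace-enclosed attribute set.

{Diagnosis, DoctorID, Dosage}, {DoctorID, Dosage, Insurer}, {DoctorID, PatientID}

No FD produces {DoctorID}, so it must be in every candidate key.
{DoctorID, PatientID}⁺ = {AdmitDate, Diagnosis, DoctorID, Dosage, Drug, Insurer, PatientID}, which is every attribute, so {DoctorID, PatientID} is a candidate key.
{Diagnosis, DoctorID, Dosage}⁺ = {AdmitDate, Diagnosis, DoctorID, Dosage, Drug, Insurer, PatientID}, which is every attribute, so {Diagnosis, DoctorID, Dosage} is a candidate key.
{DoctorID, Dosage, Insurer}⁺ = {AdmitDate, Diagnosis, DoctorID, Dosage, Drug, Insurer, PatientID}, which is every attribute, so {DoctorID, Dosage, Insurer} is a candidate key.
These are minimal and exhaustive — every other superkey contains one of them.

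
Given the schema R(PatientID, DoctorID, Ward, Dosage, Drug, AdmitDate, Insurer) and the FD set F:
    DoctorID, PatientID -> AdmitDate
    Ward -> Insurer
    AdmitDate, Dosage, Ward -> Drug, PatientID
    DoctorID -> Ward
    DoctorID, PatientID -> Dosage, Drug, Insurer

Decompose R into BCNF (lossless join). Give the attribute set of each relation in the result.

{AdmitDate, DoctorID, Dosage}; {AdmitDate, Dosage, Drug, PatientID, Ward}; {DoctorID, Ward}; {Insurer, Ward}

Candidate keys of the original relation: {AdmitDate, DoctorID, Dosage}, {DoctorID, PatientID}.
Within {AdmitDate, DoctorID, Dosage, Drug, Insurer, PatientID, Ward}: {Ward}⁺ ∩ {AdmitDate, DoctorID, Dosage, Drug, Insurer, PatientID, Ward} = {Insurer, Ward}, not the whole set, so Ward -> Insurer violates BCNF; decompose into {Insurer, Ward} and {AdmitDate, DoctorID, Dosage, Drug, PatientID, Ward}.
{Insurer, Ward}: every determinant is a superkey — BCNF.
Within {AdmitDate, DoctorID, Dosage, Drug, PatientID, Ward}: {AdmitDate, Dosage, Ward}⁺ ∩ {AdmitDate, DoctorID, Dosage, Drug, PatientID, Ward} = {AdmitDate, Dosage, Drug, PatientID, Ward}, not the whole set, so AdmitDate, Dosage, Ward -> Drug, PatientID violates BCNF; decompose into {AdmitDate, Dosage, Drug, PatientID, Ward} and {AdmitDate, DoctorID, Dosage, Ward}.
{AdmitDate, Dosage, Drug, PatientID, Ward}: every determinant is a superkey — BCNF.
Within {AdmitDate, DoctorID, Dosage, Ward}: {DoctorID}⁺ ∩ {AdmitDate, DoctorID, Dosage, Ward} = {DoctorID, Ward}, not the whole set, so DoctorID -> Ward violates BCNF; decompose into {DoctorID, Ward} and {AdmitDate, DoctorID, Dosage}.
{DoctorID, Ward}: every determinant is a superkey — BCNF.
{AdmitDate, DoctorID, Dosage}: every determinant is a superkey — BCNF.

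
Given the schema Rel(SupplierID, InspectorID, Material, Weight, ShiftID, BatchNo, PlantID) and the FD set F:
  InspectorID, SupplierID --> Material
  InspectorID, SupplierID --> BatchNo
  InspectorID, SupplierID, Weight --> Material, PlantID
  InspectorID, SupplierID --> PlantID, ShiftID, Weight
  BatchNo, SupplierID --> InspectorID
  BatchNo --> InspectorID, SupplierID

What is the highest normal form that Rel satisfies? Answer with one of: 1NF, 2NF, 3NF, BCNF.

BCNF

Candidate keys: {BatchNo}, {InspectorID, SupplierID}. Prime attributes: {BatchNo, InspectorID, SupplierID}.
Each dependency's left side is a superkey — BCNF holds.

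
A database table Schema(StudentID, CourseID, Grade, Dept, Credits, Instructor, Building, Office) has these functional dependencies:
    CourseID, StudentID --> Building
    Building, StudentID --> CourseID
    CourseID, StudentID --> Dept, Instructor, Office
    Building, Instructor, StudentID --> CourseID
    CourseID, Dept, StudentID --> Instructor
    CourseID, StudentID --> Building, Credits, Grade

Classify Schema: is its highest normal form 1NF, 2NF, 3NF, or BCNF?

Candidate keys: {Building, StudentID}, {CourseID, StudentID}. Prime attributes: {Building, CourseID, StudentID}.
The left-hand side of every FD is a superkey, so BCNF is satisfied.

BCNF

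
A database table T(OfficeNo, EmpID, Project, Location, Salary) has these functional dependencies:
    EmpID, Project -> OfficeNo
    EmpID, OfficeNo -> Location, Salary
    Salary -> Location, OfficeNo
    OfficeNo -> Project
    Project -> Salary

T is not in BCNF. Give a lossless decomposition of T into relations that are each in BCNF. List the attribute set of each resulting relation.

{EmpID, Salary}; {Location, OfficeNo, Project, Salary}

Candidate keys of the original relation: {EmpID, OfficeNo}, {EmpID, Project}, {EmpID, Salary}.
{EmpID, Location, OfficeNo, Project, Salary}: {Salary} determines {Location, OfficeNo, Project, Salary} here but is not a superkey — split on Salary -> Location, OfficeNo, Project, giving {Location, OfficeNo, Project, Salary} and {EmpID, Salary}.
{Location, OfficeNo, Project, Salary} has no BCNF violation.
{EmpID, Salary} has no BCNF violation.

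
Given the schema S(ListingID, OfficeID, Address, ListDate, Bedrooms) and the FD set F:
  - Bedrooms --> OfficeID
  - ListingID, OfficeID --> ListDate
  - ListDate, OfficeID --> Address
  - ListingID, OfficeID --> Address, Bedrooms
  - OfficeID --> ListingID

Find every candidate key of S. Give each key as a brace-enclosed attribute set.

Closure of {Bedrooms} is {Address, Bedrooms, ListDate, ListingID, OfficeID}, the whole schema; {Bedrooms} is a candidate key.
Closure of {OfficeID} is {Address, Bedrooms, ListDate, ListingID, OfficeID}, the whole schema; {OfficeID} is a candidate key.
No proper subset of any of these is a key, and no other minimal superkey exists.

{Bedrooms}, {OfficeID}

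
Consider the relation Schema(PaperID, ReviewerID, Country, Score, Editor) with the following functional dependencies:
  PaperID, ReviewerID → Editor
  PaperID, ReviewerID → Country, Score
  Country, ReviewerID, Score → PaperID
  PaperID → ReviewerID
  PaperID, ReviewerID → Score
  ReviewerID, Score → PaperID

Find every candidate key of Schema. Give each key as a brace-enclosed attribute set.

Closure of {PaperID} is {Country, Editor, PaperID, ReviewerID, Score}, the whole schema; {PaperID} is a candidate key.
Closure of {ReviewerID, Score} is {Country, Editor, PaperID, ReviewerID, Score}, the whole schema; {ReviewerID, Score} is a candidate key.
These are minimal and exhaustive — every other superkey contains one of them.

{PaperID}, {ReviewerID, Score}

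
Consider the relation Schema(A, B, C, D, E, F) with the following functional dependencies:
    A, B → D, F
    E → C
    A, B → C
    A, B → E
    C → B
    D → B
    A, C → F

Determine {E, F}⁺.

Start with {E, F}.
E → C applies; add {C} → now {C, E, F}.
C → B applies; add {B} → now {B, C, E, F}.
No further FD applies.

{B, C, E, F}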